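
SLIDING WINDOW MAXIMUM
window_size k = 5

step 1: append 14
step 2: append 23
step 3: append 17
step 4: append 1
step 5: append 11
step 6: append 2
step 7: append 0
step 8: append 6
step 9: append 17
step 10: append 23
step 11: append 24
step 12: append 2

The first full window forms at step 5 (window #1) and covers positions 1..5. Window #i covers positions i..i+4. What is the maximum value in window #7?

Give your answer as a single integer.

step 1: append 14 -> window=[14] (not full yet)
step 2: append 23 -> window=[14, 23] (not full yet)
step 3: append 17 -> window=[14, 23, 17] (not full yet)
step 4: append 1 -> window=[14, 23, 17, 1] (not full yet)
step 5: append 11 -> window=[14, 23, 17, 1, 11] -> max=23
step 6: append 2 -> window=[23, 17, 1, 11, 2] -> max=23
step 7: append 0 -> window=[17, 1, 11, 2, 0] -> max=17
step 8: append 6 -> window=[1, 11, 2, 0, 6] -> max=11
step 9: append 17 -> window=[11, 2, 0, 6, 17] -> max=17
step 10: append 23 -> window=[2, 0, 6, 17, 23] -> max=23
step 11: append 24 -> window=[0, 6, 17, 23, 24] -> max=24
Window #7 max = 24

Answer: 24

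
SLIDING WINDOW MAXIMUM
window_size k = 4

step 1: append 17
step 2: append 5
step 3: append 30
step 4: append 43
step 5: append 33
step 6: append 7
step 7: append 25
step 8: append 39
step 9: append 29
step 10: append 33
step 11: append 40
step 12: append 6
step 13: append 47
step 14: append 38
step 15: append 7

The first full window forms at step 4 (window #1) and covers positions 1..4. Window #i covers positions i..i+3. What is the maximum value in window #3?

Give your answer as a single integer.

step 1: append 17 -> window=[17] (not full yet)
step 2: append 5 -> window=[17, 5] (not full yet)
step 3: append 30 -> window=[17, 5, 30] (not full yet)
step 4: append 43 -> window=[17, 5, 30, 43] -> max=43
step 5: append 33 -> window=[5, 30, 43, 33] -> max=43
step 6: append 7 -> window=[30, 43, 33, 7] -> max=43
Window #3 max = 43

Answer: 43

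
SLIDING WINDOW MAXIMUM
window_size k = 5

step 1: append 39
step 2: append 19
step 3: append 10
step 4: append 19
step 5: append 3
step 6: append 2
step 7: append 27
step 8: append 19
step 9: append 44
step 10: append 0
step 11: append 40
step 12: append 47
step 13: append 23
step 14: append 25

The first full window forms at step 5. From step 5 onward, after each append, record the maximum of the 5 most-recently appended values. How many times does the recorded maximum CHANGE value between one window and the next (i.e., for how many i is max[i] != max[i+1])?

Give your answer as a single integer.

step 1: append 39 -> window=[39] (not full yet)
step 2: append 19 -> window=[39, 19] (not full yet)
step 3: append 10 -> window=[39, 19, 10] (not full yet)
step 4: append 19 -> window=[39, 19, 10, 19] (not full yet)
step 5: append 3 -> window=[39, 19, 10, 19, 3] -> max=39
step 6: append 2 -> window=[19, 10, 19, 3, 2] -> max=19
step 7: append 27 -> window=[10, 19, 3, 2, 27] -> max=27
step 8: append 19 -> window=[19, 3, 2, 27, 19] -> max=27
step 9: append 44 -> window=[3, 2, 27, 19, 44] -> max=44
step 10: append 0 -> window=[2, 27, 19, 44, 0] -> max=44
step 11: append 40 -> window=[27, 19, 44, 0, 40] -> max=44
step 12: append 47 -> window=[19, 44, 0, 40, 47] -> max=47
step 13: append 23 -> window=[44, 0, 40, 47, 23] -> max=47
step 14: append 25 -> window=[0, 40, 47, 23, 25] -> max=47
Recorded maximums: 39 19 27 27 44 44 44 47 47 47
Changes between consecutive maximums: 4

Answer: 4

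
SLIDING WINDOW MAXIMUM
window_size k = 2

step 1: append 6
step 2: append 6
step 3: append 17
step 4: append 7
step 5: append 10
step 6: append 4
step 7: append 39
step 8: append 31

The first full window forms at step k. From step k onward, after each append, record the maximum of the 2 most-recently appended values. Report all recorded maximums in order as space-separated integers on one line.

Answer: 6 17 17 10 10 39 39

Derivation:
step 1: append 6 -> window=[6] (not full yet)
step 2: append 6 -> window=[6, 6] -> max=6
step 3: append 17 -> window=[6, 17] -> max=17
step 4: append 7 -> window=[17, 7] -> max=17
step 5: append 10 -> window=[7, 10] -> max=10
step 6: append 4 -> window=[10, 4] -> max=10
step 7: append 39 -> window=[4, 39] -> max=39
step 8: append 31 -> window=[39, 31] -> max=39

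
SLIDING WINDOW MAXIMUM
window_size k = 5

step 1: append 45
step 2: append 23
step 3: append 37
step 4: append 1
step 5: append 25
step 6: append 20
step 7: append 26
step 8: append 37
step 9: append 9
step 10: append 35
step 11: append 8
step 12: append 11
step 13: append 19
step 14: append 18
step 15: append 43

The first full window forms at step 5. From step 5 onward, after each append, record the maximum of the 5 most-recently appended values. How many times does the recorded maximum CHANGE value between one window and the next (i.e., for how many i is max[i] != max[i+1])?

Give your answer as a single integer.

Answer: 3

Derivation:
step 1: append 45 -> window=[45] (not full yet)
step 2: append 23 -> window=[45, 23] (not full yet)
step 3: append 37 -> window=[45, 23, 37] (not full yet)
step 4: append 1 -> window=[45, 23, 37, 1] (not full yet)
step 5: append 25 -> window=[45, 23, 37, 1, 25] -> max=45
step 6: append 20 -> window=[23, 37, 1, 25, 20] -> max=37
step 7: append 26 -> window=[37, 1, 25, 20, 26] -> max=37
step 8: append 37 -> window=[1, 25, 20, 26, 37] -> max=37
step 9: append 9 -> window=[25, 20, 26, 37, 9] -> max=37
step 10: append 35 -> window=[20, 26, 37, 9, 35] -> max=37
step 11: append 8 -> window=[26, 37, 9, 35, 8] -> max=37
step 12: append 11 -> window=[37, 9, 35, 8, 11] -> max=37
step 13: append 19 -> window=[9, 35, 8, 11, 19] -> max=35
step 14: append 18 -> window=[35, 8, 11, 19, 18] -> max=35
step 15: append 43 -> window=[8, 11, 19, 18, 43] -> max=43
Recorded maximums: 45 37 37 37 37 37 37 37 35 35 43
Changes between consecutive maximums: 3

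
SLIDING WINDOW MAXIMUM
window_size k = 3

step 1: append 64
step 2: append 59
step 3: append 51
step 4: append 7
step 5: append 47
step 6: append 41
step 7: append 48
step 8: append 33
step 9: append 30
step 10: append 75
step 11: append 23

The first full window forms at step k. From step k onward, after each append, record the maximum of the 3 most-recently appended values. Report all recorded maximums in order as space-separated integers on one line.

step 1: append 64 -> window=[64] (not full yet)
step 2: append 59 -> window=[64, 59] (not full yet)
step 3: append 51 -> window=[64, 59, 51] -> max=64
step 4: append 7 -> window=[59, 51, 7] -> max=59
step 5: append 47 -> window=[51, 7, 47] -> max=51
step 6: append 41 -> window=[7, 47, 41] -> max=47
step 7: append 48 -> window=[47, 41, 48] -> max=48
step 8: append 33 -> window=[41, 48, 33] -> max=48
step 9: append 30 -> window=[48, 33, 30] -> max=48
step 10: append 75 -> window=[33, 30, 75] -> max=75
step 11: append 23 -> window=[30, 75, 23] -> max=75

Answer: 64 59 51 47 48 48 48 75 75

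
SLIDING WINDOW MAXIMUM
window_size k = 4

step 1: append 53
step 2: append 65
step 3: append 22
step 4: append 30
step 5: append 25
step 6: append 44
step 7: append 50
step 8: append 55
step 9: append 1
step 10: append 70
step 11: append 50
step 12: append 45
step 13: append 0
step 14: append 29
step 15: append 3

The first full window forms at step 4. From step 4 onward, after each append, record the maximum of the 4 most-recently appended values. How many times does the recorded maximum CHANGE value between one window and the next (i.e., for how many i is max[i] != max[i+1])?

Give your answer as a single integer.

step 1: append 53 -> window=[53] (not full yet)
step 2: append 65 -> window=[53, 65] (not full yet)
step 3: append 22 -> window=[53, 65, 22] (not full yet)
step 4: append 30 -> window=[53, 65, 22, 30] -> max=65
step 5: append 25 -> window=[65, 22, 30, 25] -> max=65
step 6: append 44 -> window=[22, 30, 25, 44] -> max=44
step 7: append 50 -> window=[30, 25, 44, 50] -> max=50
step 8: append 55 -> window=[25, 44, 50, 55] -> max=55
step 9: append 1 -> window=[44, 50, 55, 1] -> max=55
step 10: append 70 -> window=[50, 55, 1, 70] -> max=70
step 11: append 50 -> window=[55, 1, 70, 50] -> max=70
step 12: append 45 -> window=[1, 70, 50, 45] -> max=70
step 13: append 0 -> window=[70, 50, 45, 0] -> max=70
step 14: append 29 -> window=[50, 45, 0, 29] -> max=50
step 15: append 3 -> window=[45, 0, 29, 3] -> max=45
Recorded maximums: 65 65 44 50 55 55 70 70 70 70 50 45
Changes between consecutive maximums: 6

Answer: 6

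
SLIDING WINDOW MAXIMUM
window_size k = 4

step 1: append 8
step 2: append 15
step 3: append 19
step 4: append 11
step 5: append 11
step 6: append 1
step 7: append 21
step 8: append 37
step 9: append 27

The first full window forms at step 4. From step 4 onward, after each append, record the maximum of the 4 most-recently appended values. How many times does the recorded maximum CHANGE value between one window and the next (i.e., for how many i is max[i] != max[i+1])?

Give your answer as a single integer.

step 1: append 8 -> window=[8] (not full yet)
step 2: append 15 -> window=[8, 15] (not full yet)
step 3: append 19 -> window=[8, 15, 19] (not full yet)
step 4: append 11 -> window=[8, 15, 19, 11] -> max=19
step 5: append 11 -> window=[15, 19, 11, 11] -> max=19
step 6: append 1 -> window=[19, 11, 11, 1] -> max=19
step 7: append 21 -> window=[11, 11, 1, 21] -> max=21
step 8: append 37 -> window=[11, 1, 21, 37] -> max=37
step 9: append 27 -> window=[1, 21, 37, 27] -> max=37
Recorded maximums: 19 19 19 21 37 37
Changes between consecutive maximums: 2

Answer: 2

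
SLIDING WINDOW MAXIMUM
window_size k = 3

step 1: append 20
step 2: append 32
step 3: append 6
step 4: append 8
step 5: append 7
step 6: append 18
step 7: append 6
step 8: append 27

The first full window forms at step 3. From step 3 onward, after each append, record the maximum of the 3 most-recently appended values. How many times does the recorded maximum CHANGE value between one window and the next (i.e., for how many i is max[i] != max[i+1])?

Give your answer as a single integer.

Answer: 3

Derivation:
step 1: append 20 -> window=[20] (not full yet)
step 2: append 32 -> window=[20, 32] (not full yet)
step 3: append 6 -> window=[20, 32, 6] -> max=32
step 4: append 8 -> window=[32, 6, 8] -> max=32
step 5: append 7 -> window=[6, 8, 7] -> max=8
step 6: append 18 -> window=[8, 7, 18] -> max=18
step 7: append 6 -> window=[7, 18, 6] -> max=18
step 8: append 27 -> window=[18, 6, 27] -> max=27
Recorded maximums: 32 32 8 18 18 27
Changes between consecutive maximums: 3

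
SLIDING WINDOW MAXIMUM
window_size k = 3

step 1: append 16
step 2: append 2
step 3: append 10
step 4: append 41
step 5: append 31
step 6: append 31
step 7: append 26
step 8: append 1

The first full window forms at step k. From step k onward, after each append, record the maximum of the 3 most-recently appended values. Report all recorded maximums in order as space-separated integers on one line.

Answer: 16 41 41 41 31 31

Derivation:
step 1: append 16 -> window=[16] (not full yet)
step 2: append 2 -> window=[16, 2] (not full yet)
step 3: append 10 -> window=[16, 2, 10] -> max=16
step 4: append 41 -> window=[2, 10, 41] -> max=41
step 5: append 31 -> window=[10, 41, 31] -> max=41
step 6: append 31 -> window=[41, 31, 31] -> max=41
step 7: append 26 -> window=[31, 31, 26] -> max=31
step 8: append 1 -> window=[31, 26, 1] -> max=31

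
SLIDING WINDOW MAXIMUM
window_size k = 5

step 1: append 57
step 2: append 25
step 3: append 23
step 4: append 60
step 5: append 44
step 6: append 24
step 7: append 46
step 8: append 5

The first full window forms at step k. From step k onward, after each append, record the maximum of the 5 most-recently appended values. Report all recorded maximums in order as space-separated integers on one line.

step 1: append 57 -> window=[57] (not full yet)
step 2: append 25 -> window=[57, 25] (not full yet)
step 3: append 23 -> window=[57, 25, 23] (not full yet)
step 4: append 60 -> window=[57, 25, 23, 60] (not full yet)
step 5: append 44 -> window=[57, 25, 23, 60, 44] -> max=60
step 6: append 24 -> window=[25, 23, 60, 44, 24] -> max=60
step 7: append 46 -> window=[23, 60, 44, 24, 46] -> max=60
step 8: append 5 -> window=[60, 44, 24, 46, 5] -> max=60

Answer: 60 60 60 60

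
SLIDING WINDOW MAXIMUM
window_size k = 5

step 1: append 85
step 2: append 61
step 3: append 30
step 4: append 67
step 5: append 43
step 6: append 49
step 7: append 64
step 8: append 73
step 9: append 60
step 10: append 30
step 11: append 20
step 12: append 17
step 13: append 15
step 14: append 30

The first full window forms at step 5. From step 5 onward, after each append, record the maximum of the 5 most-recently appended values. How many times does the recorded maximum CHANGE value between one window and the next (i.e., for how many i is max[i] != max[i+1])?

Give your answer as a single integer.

Answer: 4

Derivation:
step 1: append 85 -> window=[85] (not full yet)
step 2: append 61 -> window=[85, 61] (not full yet)
step 3: append 30 -> window=[85, 61, 30] (not full yet)
step 4: append 67 -> window=[85, 61, 30, 67] (not full yet)
step 5: append 43 -> window=[85, 61, 30, 67, 43] -> max=85
step 6: append 49 -> window=[61, 30, 67, 43, 49] -> max=67
step 7: append 64 -> window=[30, 67, 43, 49, 64] -> max=67
step 8: append 73 -> window=[67, 43, 49, 64, 73] -> max=73
step 9: append 60 -> window=[43, 49, 64, 73, 60] -> max=73
step 10: append 30 -> window=[49, 64, 73, 60, 30] -> max=73
step 11: append 20 -> window=[64, 73, 60, 30, 20] -> max=73
step 12: append 17 -> window=[73, 60, 30, 20, 17] -> max=73
step 13: append 15 -> window=[60, 30, 20, 17, 15] -> max=60
step 14: append 30 -> window=[30, 20, 17, 15, 30] -> max=30
Recorded maximums: 85 67 67 73 73 73 73 73 60 30
Changes between consecutive maximums: 4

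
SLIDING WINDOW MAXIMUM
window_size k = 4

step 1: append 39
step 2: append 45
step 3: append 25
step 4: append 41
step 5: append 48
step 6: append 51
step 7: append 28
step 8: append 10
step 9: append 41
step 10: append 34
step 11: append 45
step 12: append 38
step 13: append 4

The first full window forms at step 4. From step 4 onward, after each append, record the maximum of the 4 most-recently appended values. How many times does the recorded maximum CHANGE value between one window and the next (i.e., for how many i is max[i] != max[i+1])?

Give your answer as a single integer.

Answer: 4

Derivation:
step 1: append 39 -> window=[39] (not full yet)
step 2: append 45 -> window=[39, 45] (not full yet)
step 3: append 25 -> window=[39, 45, 25] (not full yet)
step 4: append 41 -> window=[39, 45, 25, 41] -> max=45
step 5: append 48 -> window=[45, 25, 41, 48] -> max=48
step 6: append 51 -> window=[25, 41, 48, 51] -> max=51
step 7: append 28 -> window=[41, 48, 51, 28] -> max=51
step 8: append 10 -> window=[48, 51, 28, 10] -> max=51
step 9: append 41 -> window=[51, 28, 10, 41] -> max=51
step 10: append 34 -> window=[28, 10, 41, 34] -> max=41
step 11: append 45 -> window=[10, 41, 34, 45] -> max=45
step 12: append 38 -> window=[41, 34, 45, 38] -> max=45
step 13: append 4 -> window=[34, 45, 38, 4] -> max=45
Recorded maximums: 45 48 51 51 51 51 41 45 45 45
Changes between consecutive maximums: 4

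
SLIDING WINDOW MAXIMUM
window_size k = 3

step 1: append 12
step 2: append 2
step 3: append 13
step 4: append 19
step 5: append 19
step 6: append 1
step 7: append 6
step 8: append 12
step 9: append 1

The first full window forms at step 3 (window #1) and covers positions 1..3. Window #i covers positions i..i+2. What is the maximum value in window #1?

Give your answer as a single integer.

step 1: append 12 -> window=[12] (not full yet)
step 2: append 2 -> window=[12, 2] (not full yet)
step 3: append 13 -> window=[12, 2, 13] -> max=13
Window #1 max = 13

Answer: 13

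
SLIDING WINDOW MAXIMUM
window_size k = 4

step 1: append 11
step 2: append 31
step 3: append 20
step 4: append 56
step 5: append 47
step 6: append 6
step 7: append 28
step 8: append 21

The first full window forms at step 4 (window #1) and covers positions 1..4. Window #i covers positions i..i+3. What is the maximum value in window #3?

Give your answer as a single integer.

step 1: append 11 -> window=[11] (not full yet)
step 2: append 31 -> window=[11, 31] (not full yet)
step 3: append 20 -> window=[11, 31, 20] (not full yet)
step 4: append 56 -> window=[11, 31, 20, 56] -> max=56
step 5: append 47 -> window=[31, 20, 56, 47] -> max=56
step 6: append 6 -> window=[20, 56, 47, 6] -> max=56
Window #3 max = 56

Answer: 56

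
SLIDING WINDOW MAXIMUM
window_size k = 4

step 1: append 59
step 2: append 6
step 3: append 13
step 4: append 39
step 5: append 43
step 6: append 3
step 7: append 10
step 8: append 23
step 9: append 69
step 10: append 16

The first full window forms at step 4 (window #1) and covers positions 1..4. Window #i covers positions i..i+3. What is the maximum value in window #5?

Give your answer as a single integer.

Answer: 43

Derivation:
step 1: append 59 -> window=[59] (not full yet)
step 2: append 6 -> window=[59, 6] (not full yet)
step 3: append 13 -> window=[59, 6, 13] (not full yet)
step 4: append 39 -> window=[59, 6, 13, 39] -> max=59
step 5: append 43 -> window=[6, 13, 39, 43] -> max=43
step 6: append 3 -> window=[13, 39, 43, 3] -> max=43
step 7: append 10 -> window=[39, 43, 3, 10] -> max=43
step 8: append 23 -> window=[43, 3, 10, 23] -> max=43
Window #5 max = 43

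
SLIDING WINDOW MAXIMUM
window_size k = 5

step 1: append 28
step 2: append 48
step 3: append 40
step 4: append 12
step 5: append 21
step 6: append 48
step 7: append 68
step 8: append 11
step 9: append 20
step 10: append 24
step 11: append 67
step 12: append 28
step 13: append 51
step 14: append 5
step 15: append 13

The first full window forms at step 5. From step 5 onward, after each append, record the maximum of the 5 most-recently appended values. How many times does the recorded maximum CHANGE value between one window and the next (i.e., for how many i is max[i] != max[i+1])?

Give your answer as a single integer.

step 1: append 28 -> window=[28] (not full yet)
step 2: append 48 -> window=[28, 48] (not full yet)
step 3: append 40 -> window=[28, 48, 40] (not full yet)
step 4: append 12 -> window=[28, 48, 40, 12] (not full yet)
step 5: append 21 -> window=[28, 48, 40, 12, 21] -> max=48
step 6: append 48 -> window=[48, 40, 12, 21, 48] -> max=48
step 7: append 68 -> window=[40, 12, 21, 48, 68] -> max=68
step 8: append 11 -> window=[12, 21, 48, 68, 11] -> max=68
step 9: append 20 -> window=[21, 48, 68, 11, 20] -> max=68
step 10: append 24 -> window=[48, 68, 11, 20, 24] -> max=68
step 11: append 67 -> window=[68, 11, 20, 24, 67] -> max=68
step 12: append 28 -> window=[11, 20, 24, 67, 28] -> max=67
step 13: append 51 -> window=[20, 24, 67, 28, 51] -> max=67
step 14: append 5 -> window=[24, 67, 28, 51, 5] -> max=67
step 15: append 13 -> window=[67, 28, 51, 5, 13] -> max=67
Recorded maximums: 48 48 68 68 68 68 68 67 67 67 67
Changes between consecutive maximums: 2

Answer: 2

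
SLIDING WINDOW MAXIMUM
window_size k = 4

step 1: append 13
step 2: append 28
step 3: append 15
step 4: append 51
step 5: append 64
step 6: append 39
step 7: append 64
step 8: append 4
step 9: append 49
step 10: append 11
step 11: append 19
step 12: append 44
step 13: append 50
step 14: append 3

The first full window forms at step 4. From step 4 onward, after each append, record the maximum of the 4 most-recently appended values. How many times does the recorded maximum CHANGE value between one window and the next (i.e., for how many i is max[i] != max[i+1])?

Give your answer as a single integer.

Answer: 3

Derivation:
step 1: append 13 -> window=[13] (not full yet)
step 2: append 28 -> window=[13, 28] (not full yet)
step 3: append 15 -> window=[13, 28, 15] (not full yet)
step 4: append 51 -> window=[13, 28, 15, 51] -> max=51
step 5: append 64 -> window=[28, 15, 51, 64] -> max=64
step 6: append 39 -> window=[15, 51, 64, 39] -> max=64
step 7: append 64 -> window=[51, 64, 39, 64] -> max=64
step 8: append 4 -> window=[64, 39, 64, 4] -> max=64
step 9: append 49 -> window=[39, 64, 4, 49] -> max=64
step 10: append 11 -> window=[64, 4, 49, 11] -> max=64
step 11: append 19 -> window=[4, 49, 11, 19] -> max=49
step 12: append 44 -> window=[49, 11, 19, 44] -> max=49
step 13: append 50 -> window=[11, 19, 44, 50] -> max=50
step 14: append 3 -> window=[19, 44, 50, 3] -> max=50
Recorded maximums: 51 64 64 64 64 64 64 49 49 50 50
Changes between consecutive maximums: 3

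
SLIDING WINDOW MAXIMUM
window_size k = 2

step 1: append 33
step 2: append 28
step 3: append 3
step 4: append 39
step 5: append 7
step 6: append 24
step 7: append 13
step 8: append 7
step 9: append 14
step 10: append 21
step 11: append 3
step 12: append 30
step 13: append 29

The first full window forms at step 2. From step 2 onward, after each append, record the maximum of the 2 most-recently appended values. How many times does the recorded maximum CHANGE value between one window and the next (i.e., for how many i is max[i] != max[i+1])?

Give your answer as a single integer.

Answer: 7

Derivation:
step 1: append 33 -> window=[33] (not full yet)
step 2: append 28 -> window=[33, 28] -> max=33
step 3: append 3 -> window=[28, 3] -> max=28
step 4: append 39 -> window=[3, 39] -> max=39
step 5: append 7 -> window=[39, 7] -> max=39
step 6: append 24 -> window=[7, 24] -> max=24
step 7: append 13 -> window=[24, 13] -> max=24
step 8: append 7 -> window=[13, 7] -> max=13
step 9: append 14 -> window=[7, 14] -> max=14
step 10: append 21 -> window=[14, 21] -> max=21
step 11: append 3 -> window=[21, 3] -> max=21
step 12: append 30 -> window=[3, 30] -> max=30
step 13: append 29 -> window=[30, 29] -> max=30
Recorded maximums: 33 28 39 39 24 24 13 14 21 21 30 30
Changes between consecutive maximums: 7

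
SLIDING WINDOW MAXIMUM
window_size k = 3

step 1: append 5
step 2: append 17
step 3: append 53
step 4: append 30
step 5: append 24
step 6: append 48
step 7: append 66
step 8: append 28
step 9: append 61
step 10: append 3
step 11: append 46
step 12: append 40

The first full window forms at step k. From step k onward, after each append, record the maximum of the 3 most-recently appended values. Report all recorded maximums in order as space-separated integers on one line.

Answer: 53 53 53 48 66 66 66 61 61 46

Derivation:
step 1: append 5 -> window=[5] (not full yet)
step 2: append 17 -> window=[5, 17] (not full yet)
step 3: append 53 -> window=[5, 17, 53] -> max=53
step 4: append 30 -> window=[17, 53, 30] -> max=53
step 5: append 24 -> window=[53, 30, 24] -> max=53
step 6: append 48 -> window=[30, 24, 48] -> max=48
step 7: append 66 -> window=[24, 48, 66] -> max=66
step 8: append 28 -> window=[48, 66, 28] -> max=66
step 9: append 61 -> window=[66, 28, 61] -> max=66
step 10: append 3 -> window=[28, 61, 3] -> max=61
step 11: append 46 -> window=[61, 3, 46] -> max=61
step 12: append 40 -> window=[3, 46, 40] -> max=46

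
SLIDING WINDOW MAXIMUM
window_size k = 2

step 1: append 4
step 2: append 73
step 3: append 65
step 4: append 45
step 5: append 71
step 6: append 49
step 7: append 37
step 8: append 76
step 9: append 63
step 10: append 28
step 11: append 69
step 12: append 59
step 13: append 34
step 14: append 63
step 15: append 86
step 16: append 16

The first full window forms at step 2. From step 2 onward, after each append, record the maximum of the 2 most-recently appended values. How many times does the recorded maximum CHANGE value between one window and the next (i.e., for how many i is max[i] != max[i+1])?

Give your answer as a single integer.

step 1: append 4 -> window=[4] (not full yet)
step 2: append 73 -> window=[4, 73] -> max=73
step 3: append 65 -> window=[73, 65] -> max=73
step 4: append 45 -> window=[65, 45] -> max=65
step 5: append 71 -> window=[45, 71] -> max=71
step 6: append 49 -> window=[71, 49] -> max=71
step 7: append 37 -> window=[49, 37] -> max=49
step 8: append 76 -> window=[37, 76] -> max=76
step 9: append 63 -> window=[76, 63] -> max=76
step 10: append 28 -> window=[63, 28] -> max=63
step 11: append 69 -> window=[28, 69] -> max=69
step 12: append 59 -> window=[69, 59] -> max=69
step 13: append 34 -> window=[59, 34] -> max=59
step 14: append 63 -> window=[34, 63] -> max=63
step 15: append 86 -> window=[63, 86] -> max=86
step 16: append 16 -> window=[86, 16] -> max=86
Recorded maximums: 73 73 65 71 71 49 76 76 63 69 69 59 63 86 86
Changes between consecutive maximums: 9

Answer: 9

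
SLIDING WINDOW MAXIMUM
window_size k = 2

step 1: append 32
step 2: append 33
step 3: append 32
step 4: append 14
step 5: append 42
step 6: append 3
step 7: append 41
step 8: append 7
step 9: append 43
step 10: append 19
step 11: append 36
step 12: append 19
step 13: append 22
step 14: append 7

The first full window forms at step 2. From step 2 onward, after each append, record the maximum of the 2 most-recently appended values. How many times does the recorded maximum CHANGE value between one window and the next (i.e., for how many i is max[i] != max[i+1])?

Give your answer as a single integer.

Answer: 6

Derivation:
step 1: append 32 -> window=[32] (not full yet)
step 2: append 33 -> window=[32, 33] -> max=33
step 3: append 32 -> window=[33, 32] -> max=33
step 4: append 14 -> window=[32, 14] -> max=32
step 5: append 42 -> window=[14, 42] -> max=42
step 6: append 3 -> window=[42, 3] -> max=42
step 7: append 41 -> window=[3, 41] -> max=41
step 8: append 7 -> window=[41, 7] -> max=41
step 9: append 43 -> window=[7, 43] -> max=43
step 10: append 19 -> window=[43, 19] -> max=43
step 11: append 36 -> window=[19, 36] -> max=36
step 12: append 19 -> window=[36, 19] -> max=36
step 13: append 22 -> window=[19, 22] -> max=22
step 14: append 7 -> window=[22, 7] -> max=22
Recorded maximums: 33 33 32 42 42 41 41 43 43 36 36 22 22
Changes between consecutive maximums: 6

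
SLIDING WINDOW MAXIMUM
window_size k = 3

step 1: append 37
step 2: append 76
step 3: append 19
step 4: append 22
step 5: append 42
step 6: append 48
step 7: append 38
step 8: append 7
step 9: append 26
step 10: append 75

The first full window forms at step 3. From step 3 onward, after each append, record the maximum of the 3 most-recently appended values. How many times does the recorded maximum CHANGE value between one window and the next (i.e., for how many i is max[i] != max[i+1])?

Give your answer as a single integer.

step 1: append 37 -> window=[37] (not full yet)
step 2: append 76 -> window=[37, 76] (not full yet)
step 3: append 19 -> window=[37, 76, 19] -> max=76
step 4: append 22 -> window=[76, 19, 22] -> max=76
step 5: append 42 -> window=[19, 22, 42] -> max=42
step 6: append 48 -> window=[22, 42, 48] -> max=48
step 7: append 38 -> window=[42, 48, 38] -> max=48
step 8: append 7 -> window=[48, 38, 7] -> max=48
step 9: append 26 -> window=[38, 7, 26] -> max=38
step 10: append 75 -> window=[7, 26, 75] -> max=75
Recorded maximums: 76 76 42 48 48 48 38 75
Changes between consecutive maximums: 4

Answer: 4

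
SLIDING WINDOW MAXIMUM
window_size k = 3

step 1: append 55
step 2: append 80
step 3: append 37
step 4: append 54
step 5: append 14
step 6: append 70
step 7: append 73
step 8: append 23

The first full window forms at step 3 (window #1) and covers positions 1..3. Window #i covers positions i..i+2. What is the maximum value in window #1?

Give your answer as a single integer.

Answer: 80

Derivation:
step 1: append 55 -> window=[55] (not full yet)
step 2: append 80 -> window=[55, 80] (not full yet)
step 3: append 37 -> window=[55, 80, 37] -> max=80
Window #1 max = 80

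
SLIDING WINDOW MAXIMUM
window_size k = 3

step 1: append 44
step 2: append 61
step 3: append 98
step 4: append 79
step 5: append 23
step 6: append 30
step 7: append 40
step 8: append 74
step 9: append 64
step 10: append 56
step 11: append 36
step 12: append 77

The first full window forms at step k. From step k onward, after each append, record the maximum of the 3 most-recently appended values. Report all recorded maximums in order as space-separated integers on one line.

step 1: append 44 -> window=[44] (not full yet)
step 2: append 61 -> window=[44, 61] (not full yet)
step 3: append 98 -> window=[44, 61, 98] -> max=98
step 4: append 79 -> window=[61, 98, 79] -> max=98
step 5: append 23 -> window=[98, 79, 23] -> max=98
step 6: append 30 -> window=[79, 23, 30] -> max=79
step 7: append 40 -> window=[23, 30, 40] -> max=40
step 8: append 74 -> window=[30, 40, 74] -> max=74
step 9: append 64 -> window=[40, 74, 64] -> max=74
step 10: append 56 -> window=[74, 64, 56] -> max=74
step 11: append 36 -> window=[64, 56, 36] -> max=64
step 12: append 77 -> window=[56, 36, 77] -> max=77

Answer: 98 98 98 79 40 74 74 74 64 77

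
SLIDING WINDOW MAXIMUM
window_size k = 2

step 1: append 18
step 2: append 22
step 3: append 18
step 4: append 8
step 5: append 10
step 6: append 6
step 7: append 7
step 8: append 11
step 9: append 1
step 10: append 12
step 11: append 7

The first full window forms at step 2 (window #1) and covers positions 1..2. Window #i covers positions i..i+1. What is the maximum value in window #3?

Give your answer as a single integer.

Answer: 18

Derivation:
step 1: append 18 -> window=[18] (not full yet)
step 2: append 22 -> window=[18, 22] -> max=22
step 3: append 18 -> window=[22, 18] -> max=22
step 4: append 8 -> window=[18, 8] -> max=18
Window #3 max = 18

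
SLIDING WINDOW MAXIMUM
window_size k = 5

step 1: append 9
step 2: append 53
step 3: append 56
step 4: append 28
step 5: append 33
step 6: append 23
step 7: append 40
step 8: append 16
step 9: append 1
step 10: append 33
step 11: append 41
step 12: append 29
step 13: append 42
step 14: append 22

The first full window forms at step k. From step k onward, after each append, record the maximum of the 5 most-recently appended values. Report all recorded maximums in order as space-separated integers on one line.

Answer: 56 56 56 40 40 40 41 41 42 42

Derivation:
step 1: append 9 -> window=[9] (not full yet)
step 2: append 53 -> window=[9, 53] (not full yet)
step 3: append 56 -> window=[9, 53, 56] (not full yet)
step 4: append 28 -> window=[9, 53, 56, 28] (not full yet)
step 5: append 33 -> window=[9, 53, 56, 28, 33] -> max=56
step 6: append 23 -> window=[53, 56, 28, 33, 23] -> max=56
step 7: append 40 -> window=[56, 28, 33, 23, 40] -> max=56
step 8: append 16 -> window=[28, 33, 23, 40, 16] -> max=40
step 9: append 1 -> window=[33, 23, 40, 16, 1] -> max=40
step 10: append 33 -> window=[23, 40, 16, 1, 33] -> max=40
step 11: append 41 -> window=[40, 16, 1, 33, 41] -> max=41
step 12: append 29 -> window=[16, 1, 33, 41, 29] -> max=41
step 13: append 42 -> window=[1, 33, 41, 29, 42] -> max=42
step 14: append 22 -> window=[33, 41, 29, 42, 22] -> max=42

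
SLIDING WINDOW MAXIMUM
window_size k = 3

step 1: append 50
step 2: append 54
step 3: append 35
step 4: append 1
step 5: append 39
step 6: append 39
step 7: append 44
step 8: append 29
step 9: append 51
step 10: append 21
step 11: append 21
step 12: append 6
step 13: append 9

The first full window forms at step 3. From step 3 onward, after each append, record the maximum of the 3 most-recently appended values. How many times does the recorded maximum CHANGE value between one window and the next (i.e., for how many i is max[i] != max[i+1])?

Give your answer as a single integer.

step 1: append 50 -> window=[50] (not full yet)
step 2: append 54 -> window=[50, 54] (not full yet)
step 3: append 35 -> window=[50, 54, 35] -> max=54
step 4: append 1 -> window=[54, 35, 1] -> max=54
step 5: append 39 -> window=[35, 1, 39] -> max=39
step 6: append 39 -> window=[1, 39, 39] -> max=39
step 7: append 44 -> window=[39, 39, 44] -> max=44
step 8: append 29 -> window=[39, 44, 29] -> max=44
step 9: append 51 -> window=[44, 29, 51] -> max=51
step 10: append 21 -> window=[29, 51, 21] -> max=51
step 11: append 21 -> window=[51, 21, 21] -> max=51
step 12: append 6 -> window=[21, 21, 6] -> max=21
step 13: append 9 -> window=[21, 6, 9] -> max=21
Recorded maximums: 54 54 39 39 44 44 51 51 51 21 21
Changes between consecutive maximums: 4

Answer: 4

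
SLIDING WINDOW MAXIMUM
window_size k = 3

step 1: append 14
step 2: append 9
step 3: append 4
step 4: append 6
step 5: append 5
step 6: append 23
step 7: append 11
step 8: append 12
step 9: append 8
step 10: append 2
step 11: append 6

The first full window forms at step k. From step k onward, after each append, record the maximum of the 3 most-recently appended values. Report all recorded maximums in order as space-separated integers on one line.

Answer: 14 9 6 23 23 23 12 12 8

Derivation:
step 1: append 14 -> window=[14] (not full yet)
step 2: append 9 -> window=[14, 9] (not full yet)
step 3: append 4 -> window=[14, 9, 4] -> max=14
step 4: append 6 -> window=[9, 4, 6] -> max=9
step 5: append 5 -> window=[4, 6, 5] -> max=6
step 6: append 23 -> window=[6, 5, 23] -> max=23
step 7: append 11 -> window=[5, 23, 11] -> max=23
step 8: append 12 -> window=[23, 11, 12] -> max=23
step 9: append 8 -> window=[11, 12, 8] -> max=12
step 10: append 2 -> window=[12, 8, 2] -> max=12
step 11: append 6 -> window=[8, 2, 6] -> max=8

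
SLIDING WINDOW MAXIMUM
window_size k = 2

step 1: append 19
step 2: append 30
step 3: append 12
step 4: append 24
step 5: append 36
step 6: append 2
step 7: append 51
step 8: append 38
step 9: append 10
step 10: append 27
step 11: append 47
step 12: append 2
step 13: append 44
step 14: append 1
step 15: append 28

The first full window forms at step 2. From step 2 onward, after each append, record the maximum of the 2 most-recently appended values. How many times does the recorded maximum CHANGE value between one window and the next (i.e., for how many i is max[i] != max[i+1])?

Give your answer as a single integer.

step 1: append 19 -> window=[19] (not full yet)
step 2: append 30 -> window=[19, 30] -> max=30
step 3: append 12 -> window=[30, 12] -> max=30
step 4: append 24 -> window=[12, 24] -> max=24
step 5: append 36 -> window=[24, 36] -> max=36
step 6: append 2 -> window=[36, 2] -> max=36
step 7: append 51 -> window=[2, 51] -> max=51
step 8: append 38 -> window=[51, 38] -> max=51
step 9: append 10 -> window=[38, 10] -> max=38
step 10: append 27 -> window=[10, 27] -> max=27
step 11: append 47 -> window=[27, 47] -> max=47
step 12: append 2 -> window=[47, 2] -> max=47
step 13: append 44 -> window=[2, 44] -> max=44
step 14: append 1 -> window=[44, 1] -> max=44
step 15: append 28 -> window=[1, 28] -> max=28
Recorded maximums: 30 30 24 36 36 51 51 38 27 47 47 44 44 28
Changes between consecutive maximums: 8

Answer: 8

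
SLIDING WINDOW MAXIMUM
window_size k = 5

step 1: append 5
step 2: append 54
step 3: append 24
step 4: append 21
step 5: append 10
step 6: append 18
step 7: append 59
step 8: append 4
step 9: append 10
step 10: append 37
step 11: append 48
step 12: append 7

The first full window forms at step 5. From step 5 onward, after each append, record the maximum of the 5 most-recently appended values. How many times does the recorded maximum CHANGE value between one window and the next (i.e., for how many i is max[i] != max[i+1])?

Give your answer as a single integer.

Answer: 2

Derivation:
step 1: append 5 -> window=[5] (not full yet)
step 2: append 54 -> window=[5, 54] (not full yet)
step 3: append 24 -> window=[5, 54, 24] (not full yet)
step 4: append 21 -> window=[5, 54, 24, 21] (not full yet)
step 5: append 10 -> window=[5, 54, 24, 21, 10] -> max=54
step 6: append 18 -> window=[54, 24, 21, 10, 18] -> max=54
step 7: append 59 -> window=[24, 21, 10, 18, 59] -> max=59
step 8: append 4 -> window=[21, 10, 18, 59, 4] -> max=59
step 9: append 10 -> window=[10, 18, 59, 4, 10] -> max=59
step 10: append 37 -> window=[18, 59, 4, 10, 37] -> max=59
step 11: append 48 -> window=[59, 4, 10, 37, 48] -> max=59
step 12: append 7 -> window=[4, 10, 37, 48, 7] -> max=48
Recorded maximums: 54 54 59 59 59 59 59 48
Changes between consecutive maximums: 2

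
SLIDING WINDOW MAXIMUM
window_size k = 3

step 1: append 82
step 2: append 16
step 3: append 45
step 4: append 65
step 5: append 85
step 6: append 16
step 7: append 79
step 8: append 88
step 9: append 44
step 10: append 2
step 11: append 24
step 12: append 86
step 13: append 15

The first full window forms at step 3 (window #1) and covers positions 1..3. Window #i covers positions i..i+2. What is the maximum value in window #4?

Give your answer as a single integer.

step 1: append 82 -> window=[82] (not full yet)
step 2: append 16 -> window=[82, 16] (not full yet)
step 3: append 45 -> window=[82, 16, 45] -> max=82
step 4: append 65 -> window=[16, 45, 65] -> max=65
step 5: append 85 -> window=[45, 65, 85] -> max=85
step 6: append 16 -> window=[65, 85, 16] -> max=85
Window #4 max = 85

Answer: 85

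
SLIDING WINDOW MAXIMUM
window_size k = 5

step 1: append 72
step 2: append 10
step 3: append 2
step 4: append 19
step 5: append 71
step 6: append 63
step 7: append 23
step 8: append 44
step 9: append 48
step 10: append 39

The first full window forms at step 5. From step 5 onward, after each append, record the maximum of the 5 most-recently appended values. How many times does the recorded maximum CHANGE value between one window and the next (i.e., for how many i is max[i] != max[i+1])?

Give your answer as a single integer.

Answer: 2

Derivation:
step 1: append 72 -> window=[72] (not full yet)
step 2: append 10 -> window=[72, 10] (not full yet)
step 3: append 2 -> window=[72, 10, 2] (not full yet)
step 4: append 19 -> window=[72, 10, 2, 19] (not full yet)
step 5: append 71 -> window=[72, 10, 2, 19, 71] -> max=72
step 6: append 63 -> window=[10, 2, 19, 71, 63] -> max=71
step 7: append 23 -> window=[2, 19, 71, 63, 23] -> max=71
step 8: append 44 -> window=[19, 71, 63, 23, 44] -> max=71
step 9: append 48 -> window=[71, 63, 23, 44, 48] -> max=71
step 10: append 39 -> window=[63, 23, 44, 48, 39] -> max=63
Recorded maximums: 72 71 71 71 71 63
Changes between consecutive maximums: 2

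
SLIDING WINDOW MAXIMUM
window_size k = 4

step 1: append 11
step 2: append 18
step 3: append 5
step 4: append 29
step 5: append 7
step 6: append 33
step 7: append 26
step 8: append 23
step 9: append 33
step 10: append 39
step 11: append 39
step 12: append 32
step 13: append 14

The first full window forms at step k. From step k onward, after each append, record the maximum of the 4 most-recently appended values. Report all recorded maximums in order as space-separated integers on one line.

step 1: append 11 -> window=[11] (not full yet)
step 2: append 18 -> window=[11, 18] (not full yet)
step 3: append 5 -> window=[11, 18, 5] (not full yet)
step 4: append 29 -> window=[11, 18, 5, 29] -> max=29
step 5: append 7 -> window=[18, 5, 29, 7] -> max=29
step 6: append 33 -> window=[5, 29, 7, 33] -> max=33
step 7: append 26 -> window=[29, 7, 33, 26] -> max=33
step 8: append 23 -> window=[7, 33, 26, 23] -> max=33
step 9: append 33 -> window=[33, 26, 23, 33] -> max=33
step 10: append 39 -> window=[26, 23, 33, 39] -> max=39
step 11: append 39 -> window=[23, 33, 39, 39] -> max=39
step 12: append 32 -> window=[33, 39, 39, 32] -> max=39
step 13: append 14 -> window=[39, 39, 32, 14] -> max=39

Answer: 29 29 33 33 33 33 39 39 39 39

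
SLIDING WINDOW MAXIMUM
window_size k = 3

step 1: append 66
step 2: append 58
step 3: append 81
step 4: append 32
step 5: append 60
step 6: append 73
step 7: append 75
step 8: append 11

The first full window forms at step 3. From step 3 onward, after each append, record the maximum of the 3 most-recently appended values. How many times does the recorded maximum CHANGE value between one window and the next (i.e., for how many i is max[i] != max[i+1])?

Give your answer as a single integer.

step 1: append 66 -> window=[66] (not full yet)
step 2: append 58 -> window=[66, 58] (not full yet)
step 3: append 81 -> window=[66, 58, 81] -> max=81
step 4: append 32 -> window=[58, 81, 32] -> max=81
step 5: append 60 -> window=[81, 32, 60] -> max=81
step 6: append 73 -> window=[32, 60, 73] -> max=73
step 7: append 75 -> window=[60, 73, 75] -> max=75
step 8: append 11 -> window=[73, 75, 11] -> max=75
Recorded maximums: 81 81 81 73 75 75
Changes between consecutive maximums: 2

Answer: 2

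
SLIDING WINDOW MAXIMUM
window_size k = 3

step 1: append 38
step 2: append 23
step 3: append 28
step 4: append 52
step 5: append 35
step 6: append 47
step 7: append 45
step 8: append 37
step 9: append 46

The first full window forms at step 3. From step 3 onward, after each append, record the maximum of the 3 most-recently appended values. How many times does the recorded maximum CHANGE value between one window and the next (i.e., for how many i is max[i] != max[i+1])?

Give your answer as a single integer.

step 1: append 38 -> window=[38] (not full yet)
step 2: append 23 -> window=[38, 23] (not full yet)
step 3: append 28 -> window=[38, 23, 28] -> max=38
step 4: append 52 -> window=[23, 28, 52] -> max=52
step 5: append 35 -> window=[28, 52, 35] -> max=52
step 6: append 47 -> window=[52, 35, 47] -> max=52
step 7: append 45 -> window=[35, 47, 45] -> max=47
step 8: append 37 -> window=[47, 45, 37] -> max=47
step 9: append 46 -> window=[45, 37, 46] -> max=46
Recorded maximums: 38 52 52 52 47 47 46
Changes between consecutive maximums: 3

Answer: 3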